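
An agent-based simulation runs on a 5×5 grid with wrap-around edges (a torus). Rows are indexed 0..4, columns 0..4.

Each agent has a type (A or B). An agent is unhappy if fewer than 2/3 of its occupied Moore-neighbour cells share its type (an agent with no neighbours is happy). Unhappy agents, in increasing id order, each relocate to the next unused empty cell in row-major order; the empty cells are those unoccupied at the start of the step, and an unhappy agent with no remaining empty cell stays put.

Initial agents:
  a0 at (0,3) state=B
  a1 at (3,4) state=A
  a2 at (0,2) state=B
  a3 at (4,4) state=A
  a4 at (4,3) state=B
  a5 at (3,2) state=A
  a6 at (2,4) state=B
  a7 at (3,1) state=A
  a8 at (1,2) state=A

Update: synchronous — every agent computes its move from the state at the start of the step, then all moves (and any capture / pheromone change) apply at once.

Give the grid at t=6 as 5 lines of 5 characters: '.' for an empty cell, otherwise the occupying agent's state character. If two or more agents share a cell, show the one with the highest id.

...B.
..A..
BABAB
A.A..
.....

t=1: a0@(0,0):B a1@(0,1):A a2@(0,2):B a3@(0,4):A a4@(1,0):B a5@(1,1):A a6@(1,3):B a7@(3,1):A a8@(1,4):A
t=2: a0@(0,3):B a1@(1,2):A a2@(2,0):B a3@(2,1):A a4@(2,2):B a5@(2,3):A a6@(2,4):B a7@(3,1):A a8@(3,0):A
t=3: a0@(0,0):B a1@(0,1):A a2@(0,2):B a3@(0,4):A a4@(1,0):B a5@(1,1):A a6@(1,3):B a7@(1,4):A a8@(3,2):A
t=4: a0@(0,3):B a1@(1,2):A a2@(2,0):B a3@(2,1):A a4@(2,2):B a5@(2,3):A a6@(2,4):B a7@(3,0):A a8@(3,2):A
t=5: a0@(0,0):B a1@(0,1):A a2@(0,2):B a3@(0,4):A a4@(1,0):B a5@(1,1):A a6@(1,3):B a7@(1,4):A a8@(3,2):A
t=6: a0@(0,3):B a1@(1,2):A a2@(2,0):B a3@(2,1):A a4@(2,2):B a5@(2,3):A a6@(2,4):B a7@(3,0):A a8@(3,2):A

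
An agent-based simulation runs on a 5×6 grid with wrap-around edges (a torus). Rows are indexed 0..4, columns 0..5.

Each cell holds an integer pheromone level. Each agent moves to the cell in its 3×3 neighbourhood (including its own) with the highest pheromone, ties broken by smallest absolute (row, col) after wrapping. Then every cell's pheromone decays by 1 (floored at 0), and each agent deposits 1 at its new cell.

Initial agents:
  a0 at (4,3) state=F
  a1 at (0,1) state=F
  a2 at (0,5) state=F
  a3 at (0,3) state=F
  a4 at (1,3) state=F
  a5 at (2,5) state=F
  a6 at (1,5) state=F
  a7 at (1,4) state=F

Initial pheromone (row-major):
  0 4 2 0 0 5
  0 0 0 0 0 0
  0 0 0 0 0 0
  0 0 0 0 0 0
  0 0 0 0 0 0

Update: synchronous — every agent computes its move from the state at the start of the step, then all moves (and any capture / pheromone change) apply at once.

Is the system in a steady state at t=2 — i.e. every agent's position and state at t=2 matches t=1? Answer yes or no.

t=1: a0@(0,2) a1@(0,1) a2@(0,5) a3@(0,2) a4@(0,2) a5@(1,0) a6@(0,5) a7@(0,5) | pheromone: 0 4 4 0 0 7 / 1 0 0 0 0 0 / 0 0 0 0 0 0 / 0 0 0 0 0 0 / 0 0 0 0 0 0
t=2: a0@(0,1) a1@(0,1) a2@(0,5) a3@(0,1) a4@(0,1) a5@(0,5) a6@(0,5) a7@(0,5) | pheromone: 0 7 3 0 0 10 / 0 0 0 0 0 0 / 0 0 0 0 0 0 / 0 0 0 0 0 0 / 0 0 0 0 0 0

no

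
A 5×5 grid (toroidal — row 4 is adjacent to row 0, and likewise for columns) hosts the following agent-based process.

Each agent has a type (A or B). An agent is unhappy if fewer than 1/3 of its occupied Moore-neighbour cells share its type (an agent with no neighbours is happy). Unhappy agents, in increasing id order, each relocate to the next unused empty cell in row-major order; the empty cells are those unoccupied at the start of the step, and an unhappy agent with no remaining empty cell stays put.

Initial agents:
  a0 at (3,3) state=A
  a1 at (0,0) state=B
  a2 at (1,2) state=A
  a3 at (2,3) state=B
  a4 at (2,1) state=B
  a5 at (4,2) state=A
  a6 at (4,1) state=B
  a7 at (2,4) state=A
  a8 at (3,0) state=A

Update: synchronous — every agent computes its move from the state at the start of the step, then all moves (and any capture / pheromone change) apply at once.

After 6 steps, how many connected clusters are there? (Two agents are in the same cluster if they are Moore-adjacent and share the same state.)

t=1: a0@(3,3):A a1@(0,0):B a2@(0,1):A a3@(0,2):B a4@(0,3):B a5@(4,2):A a6@(4,1):B a7@(2,4):A a8@(3,0):A
t=2: a0@(3,3):A a1@(0,0):B a2@(0,4):A a3@(0,2):B a4@(0,3):B a5@(4,2):A a6@(4,1):B a7@(2,4):A a8@(3,0):A
t=3: a0@(3,3):A a1@(0,0):B a2@(0,1):A a3@(0,2):B a4@(0,3):B a5@(1,0):A a6@(4,1):B a7@(2,4):A a8@(3,0):A
t=4: a0@(3,3):A a1@(0,0):B a2@(0,4):A a3@(0,2):B a4@(0,3):B a5@(1,0):A a6@(4,1):B a7@(2,4):A a8@(3,0):A
t=5: (unchanged — steady state)

2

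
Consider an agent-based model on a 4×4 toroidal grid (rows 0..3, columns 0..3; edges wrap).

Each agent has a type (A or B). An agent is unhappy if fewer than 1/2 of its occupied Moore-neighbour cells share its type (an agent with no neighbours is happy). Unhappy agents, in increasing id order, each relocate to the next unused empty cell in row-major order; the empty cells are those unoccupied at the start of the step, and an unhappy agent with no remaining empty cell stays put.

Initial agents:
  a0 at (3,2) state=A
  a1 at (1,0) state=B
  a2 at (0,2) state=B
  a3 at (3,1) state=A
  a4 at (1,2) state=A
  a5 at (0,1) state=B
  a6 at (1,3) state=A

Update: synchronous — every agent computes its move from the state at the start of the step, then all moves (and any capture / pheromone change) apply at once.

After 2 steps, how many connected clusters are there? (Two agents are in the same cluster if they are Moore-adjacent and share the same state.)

2

t=1: a0@(0,0):A a1@(1,0):B a2@(0,3):B a3@(1,1):A a4@(2,0):A a5@(2,1):B a6@(2,2):A
t=2: a0@(0,1):A a1@(0,2):B a2@(0,3):B a3@(1,1):A a4@(1,2):A a5@(1,3):B a6@(2,2):A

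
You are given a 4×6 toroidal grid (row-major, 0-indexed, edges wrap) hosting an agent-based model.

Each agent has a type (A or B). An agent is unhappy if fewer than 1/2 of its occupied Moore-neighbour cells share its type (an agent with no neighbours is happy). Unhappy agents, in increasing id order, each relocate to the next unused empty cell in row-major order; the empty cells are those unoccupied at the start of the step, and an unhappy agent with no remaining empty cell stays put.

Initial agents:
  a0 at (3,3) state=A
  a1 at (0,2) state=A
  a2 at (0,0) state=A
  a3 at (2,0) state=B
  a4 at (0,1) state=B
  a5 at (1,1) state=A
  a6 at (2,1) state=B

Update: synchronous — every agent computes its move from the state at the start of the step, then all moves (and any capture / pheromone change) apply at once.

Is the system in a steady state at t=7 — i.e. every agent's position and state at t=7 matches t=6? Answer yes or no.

t=1: a0@(3,3):A a1@(0,2):A a2@(0,0):A a3@(2,0):B a4@(0,3):B a5@(0,4):A a6@(2,1):B
t=2: a0@(3,3):A a1@(0,2):A a2@(0,0):A a3@(2,0):B a4@(0,1):B a5@(0,4):A a6@(2,1):B
t=3: a0@(3,3):A a1@(0,2):A a2@(0,3):A a3@(2,0):B a4@(0,5):B a5@(0,4):A a6@(2,1):B
t=4: a0@(3,3):A a1@(0,2):A a2@(0,3):A a3@(2,0):B a4@(0,0):B a5@(0,4):A a6@(2,1):B
t=5: (unchanged — steady state)

yes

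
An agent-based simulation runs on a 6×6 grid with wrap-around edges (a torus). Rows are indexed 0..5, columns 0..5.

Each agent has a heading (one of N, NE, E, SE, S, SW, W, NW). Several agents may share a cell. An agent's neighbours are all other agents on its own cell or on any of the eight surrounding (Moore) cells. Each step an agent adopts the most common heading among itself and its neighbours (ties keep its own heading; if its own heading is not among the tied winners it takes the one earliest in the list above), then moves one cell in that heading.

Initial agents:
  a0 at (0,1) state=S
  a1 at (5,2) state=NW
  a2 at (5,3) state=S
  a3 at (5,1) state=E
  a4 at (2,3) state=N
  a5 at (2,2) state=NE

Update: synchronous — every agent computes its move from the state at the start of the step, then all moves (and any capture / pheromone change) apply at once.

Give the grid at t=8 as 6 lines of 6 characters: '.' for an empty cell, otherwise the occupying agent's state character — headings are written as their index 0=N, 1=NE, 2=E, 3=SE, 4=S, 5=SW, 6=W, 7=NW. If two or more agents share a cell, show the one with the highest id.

..4...
..44..
.4.4..
......
......
......

t=1: a0@(1,1):S a1@(0,2):S a2@(0,3):S a3@(5,2):E a4@(1,3):N a5@(1,3):NE
t=2: a0@(2,1):S a1@(1,2):S a2@(1,3):S a3@(0,2):S a4@(2,3):S a5@(2,3):S
t=3: a0@(3,1):S a1@(2,2):S a2@(2,3):S a3@(1,2):S a4@(3,3):S a5@(3,3):S
t=4: a0@(4,1):S a1@(3,2):S a2@(3,3):S a3@(2,2):S a4@(4,3):S a5@(4,3):S
t=5: a0@(5,1):S a1@(4,2):S a2@(4,3):S a3@(3,2):S a4@(5,3):S a5@(5,3):S
t=6: a0@(0,1):S a1@(5,2):S a2@(5,3):S a3@(4,2):S a4@(0,3):S a5@(0,3):S
t=7: a0@(1,1):S a1@(0,2):S a2@(0,3):S a3@(5,2):S a4@(1,3):S a5@(1,3):S
t=8: a0@(2,1):S a1@(1,2):S a2@(1,3):S a3@(0,2):S a4@(2,3):S a5@(2,3):S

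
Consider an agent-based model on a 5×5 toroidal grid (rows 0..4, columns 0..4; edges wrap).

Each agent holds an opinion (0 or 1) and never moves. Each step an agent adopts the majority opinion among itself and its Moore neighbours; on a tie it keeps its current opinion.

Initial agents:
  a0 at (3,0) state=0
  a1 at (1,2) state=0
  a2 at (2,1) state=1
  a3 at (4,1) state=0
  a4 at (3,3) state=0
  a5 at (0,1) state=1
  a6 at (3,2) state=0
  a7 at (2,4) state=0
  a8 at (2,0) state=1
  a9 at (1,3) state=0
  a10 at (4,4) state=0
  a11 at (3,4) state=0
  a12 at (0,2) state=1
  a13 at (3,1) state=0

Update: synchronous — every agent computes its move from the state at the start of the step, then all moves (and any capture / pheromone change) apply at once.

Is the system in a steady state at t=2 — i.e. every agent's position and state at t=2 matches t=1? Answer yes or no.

t=1: a0@(3,0):0 a1@(1,2):1 a2@(2,1):0 a3@(4,1):0 a4@(3,3):0 a5@(0,1):1 a6@(3,2):0 a7@(2,4):0 a8@(2,0):0 a9@(1,3):0 a10@(4,4):0 a11@(3,4):0 a12@(0,2):0 a13@(3,1):0
t=2: a0@(3,0):0 a1@(1,2):0 a2@(2,1):0 a3@(4,1):0 a4@(3,3):0 a5@(0,1):1 a6@(3,2):0 a7@(2,4):0 a8@(2,0):0 a9@(1,3):0 a10@(4,4):0 a11@(3,4):0 a12@(0,2):0 a13@(3,1):0

no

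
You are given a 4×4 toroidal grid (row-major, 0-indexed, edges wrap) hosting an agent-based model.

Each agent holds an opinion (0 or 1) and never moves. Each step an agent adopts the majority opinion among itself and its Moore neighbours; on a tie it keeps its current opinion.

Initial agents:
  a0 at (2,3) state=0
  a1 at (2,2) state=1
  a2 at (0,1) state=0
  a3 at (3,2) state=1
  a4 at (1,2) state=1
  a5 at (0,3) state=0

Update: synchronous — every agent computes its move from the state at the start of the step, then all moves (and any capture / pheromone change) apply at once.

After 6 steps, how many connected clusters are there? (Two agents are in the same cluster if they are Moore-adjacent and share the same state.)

1

t=1: a0@(2,3):1 a1@(2,2):1 a2@(0,1):1 a3@(3,2):0 a4@(1,2):0 a5@(0,3):1
t=2: a0@(2,3):1 a1@(2,2):1 a2@(0,1):0 a3@(3,2):1 a4@(1,2):1 a5@(0,3):0
t=3: a0@(2,3):1 a1@(2,2):1 a2@(0,1):1 a3@(3,2):1 a4@(1,2):1 a5@(0,3):1
t=4: (unchanged — steady state)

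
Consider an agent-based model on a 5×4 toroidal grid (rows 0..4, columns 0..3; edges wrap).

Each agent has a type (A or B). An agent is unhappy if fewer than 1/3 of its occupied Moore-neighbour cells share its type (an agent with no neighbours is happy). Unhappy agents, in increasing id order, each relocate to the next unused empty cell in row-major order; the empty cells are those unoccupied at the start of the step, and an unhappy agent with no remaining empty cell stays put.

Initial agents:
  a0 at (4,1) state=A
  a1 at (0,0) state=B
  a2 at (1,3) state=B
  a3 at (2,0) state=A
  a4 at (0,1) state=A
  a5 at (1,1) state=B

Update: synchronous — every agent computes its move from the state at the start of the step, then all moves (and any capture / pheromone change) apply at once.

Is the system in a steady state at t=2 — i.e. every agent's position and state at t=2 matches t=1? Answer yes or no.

t=1: a0@(4,1):A a1@(0,0):B a2@(1,3):B a3@(0,2):A a4@(0,1):A a5@(1,1):B
t=2: (unchanged — steady state)

yes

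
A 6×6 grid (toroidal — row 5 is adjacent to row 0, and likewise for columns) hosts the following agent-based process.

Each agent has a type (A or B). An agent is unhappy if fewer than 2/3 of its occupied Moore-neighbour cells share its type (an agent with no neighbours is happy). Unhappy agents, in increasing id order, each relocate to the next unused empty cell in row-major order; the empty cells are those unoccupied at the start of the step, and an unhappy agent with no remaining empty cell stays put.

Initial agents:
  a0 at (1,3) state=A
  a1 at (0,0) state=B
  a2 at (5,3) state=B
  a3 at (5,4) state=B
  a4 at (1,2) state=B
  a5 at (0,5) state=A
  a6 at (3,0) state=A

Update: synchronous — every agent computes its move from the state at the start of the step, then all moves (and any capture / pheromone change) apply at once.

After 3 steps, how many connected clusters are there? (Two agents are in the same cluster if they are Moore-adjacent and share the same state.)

3

t=1: a0@(0,1):A a1@(0,2):B a2@(5,3):B a3@(0,3):B a4@(0,4):B a5@(1,0):A a6@(3,0):A
t=2: a0@(0,0):A a1@(0,2):B a2@(5,3):B a3@(0,3):B a4@(0,4):B a5@(1,0):A a6@(3,0):A
t=3: (unchanged — steady state)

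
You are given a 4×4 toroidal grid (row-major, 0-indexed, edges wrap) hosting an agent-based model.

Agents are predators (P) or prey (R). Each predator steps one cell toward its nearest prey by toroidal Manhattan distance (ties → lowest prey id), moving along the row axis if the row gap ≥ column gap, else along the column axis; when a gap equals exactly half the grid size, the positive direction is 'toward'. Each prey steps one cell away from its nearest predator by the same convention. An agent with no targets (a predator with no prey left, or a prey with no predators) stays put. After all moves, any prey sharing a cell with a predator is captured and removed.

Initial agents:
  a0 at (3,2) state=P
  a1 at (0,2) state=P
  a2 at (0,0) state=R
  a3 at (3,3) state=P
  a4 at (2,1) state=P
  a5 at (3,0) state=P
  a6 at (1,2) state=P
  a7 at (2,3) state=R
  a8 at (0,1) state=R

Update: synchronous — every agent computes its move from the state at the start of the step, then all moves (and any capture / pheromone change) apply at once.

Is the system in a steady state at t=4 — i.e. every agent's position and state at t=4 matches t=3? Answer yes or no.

t=1: a0@(2,2):P a1@(0,1):P a2@(1,0):R a3@(2,3):P a4@(2,2):P a5@(0,0):P a6@(2,2):P a7@(1,3):R
t=2: a0@(1,2):P a1@(1,1):P a2@(2,0):R a3@(1,3):P a4@(1,2):P a5@(1,0):P a6@(1,2):P a7@(0,3):R
t=3: a0@(0,2):P a1@(2,1):P a2@(3,0):R a3@(0,3):P a4@(0,2):P a5@(2,0):P a6@(0,2):P a7@(3,3):R
t=4: a0@(3,2):P a1@(3,1):P a2@(0,0):R a3@(3,3):P a4@(3,2):P a5@(3,0):P a6@(3,2):P a7@(2,3):R

no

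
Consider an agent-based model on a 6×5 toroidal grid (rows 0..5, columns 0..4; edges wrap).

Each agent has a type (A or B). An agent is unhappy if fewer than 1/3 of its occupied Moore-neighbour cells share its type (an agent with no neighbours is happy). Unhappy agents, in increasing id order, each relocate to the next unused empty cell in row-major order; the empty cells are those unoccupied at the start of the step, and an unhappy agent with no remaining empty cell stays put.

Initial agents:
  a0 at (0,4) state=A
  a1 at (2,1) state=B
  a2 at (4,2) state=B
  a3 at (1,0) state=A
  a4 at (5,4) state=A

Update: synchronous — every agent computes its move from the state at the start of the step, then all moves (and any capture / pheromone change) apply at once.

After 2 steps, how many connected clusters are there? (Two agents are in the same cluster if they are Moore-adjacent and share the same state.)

3

t=1: a0@(0,4):A a1@(0,0):B a2@(4,2):B a3@(1,0):A a4@(5,4):A
t=2: a0@(0,4):A a1@(0,1):B a2@(4,2):B a3@(1,0):A a4@(5,4):A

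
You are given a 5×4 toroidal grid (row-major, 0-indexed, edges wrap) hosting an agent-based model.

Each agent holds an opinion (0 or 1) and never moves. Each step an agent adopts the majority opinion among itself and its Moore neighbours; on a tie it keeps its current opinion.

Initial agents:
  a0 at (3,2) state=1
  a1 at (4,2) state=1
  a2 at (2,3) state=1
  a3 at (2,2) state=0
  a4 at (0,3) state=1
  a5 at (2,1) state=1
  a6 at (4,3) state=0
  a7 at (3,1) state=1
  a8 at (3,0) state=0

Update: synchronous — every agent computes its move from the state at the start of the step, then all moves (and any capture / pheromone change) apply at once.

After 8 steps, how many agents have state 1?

t=1: a0@(3,2):1 a1@(4,2):1 a2@(2,3):1 a3@(2,2):1 a4@(0,3):1 a5@(2,1):1 a6@(4,3):1 a7@(3,1):1 a8@(3,0):1
t=2: (unchanged — steady state)

9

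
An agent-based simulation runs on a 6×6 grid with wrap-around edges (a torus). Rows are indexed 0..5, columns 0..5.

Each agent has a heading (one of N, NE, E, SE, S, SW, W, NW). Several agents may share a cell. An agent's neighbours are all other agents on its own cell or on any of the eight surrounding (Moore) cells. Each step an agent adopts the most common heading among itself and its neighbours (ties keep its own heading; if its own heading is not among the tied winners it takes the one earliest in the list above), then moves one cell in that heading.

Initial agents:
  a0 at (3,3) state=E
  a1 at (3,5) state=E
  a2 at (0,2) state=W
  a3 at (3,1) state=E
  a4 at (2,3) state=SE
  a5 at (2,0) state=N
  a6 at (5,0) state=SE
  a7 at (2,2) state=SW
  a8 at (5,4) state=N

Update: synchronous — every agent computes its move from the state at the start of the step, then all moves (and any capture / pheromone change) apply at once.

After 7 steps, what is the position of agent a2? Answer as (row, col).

(0, 1)

t=1: a0@(3,4):E a1@(3,0):E a2@(0,1):W a3@(3,2):E a4@(3,4):SE a5@(2,1):E a6@(0,1):SE a7@(2,3):E a8@(4,4):N
t=2: a0@(3,5):E a1@(3,1):E a2@(0,0):W a3@(3,3):E a4@(3,5):E a5@(2,2):E a6@(1,2):SE a7@(2,4):E a8@(3,4):N
t=3: a0@(3,0):E a1@(3,2):E a2@(0,5):W a3@(3,4):E a4@(3,0):E a5@(2,3):E a6@(2,3):SE a7@(2,5):E a8@(3,5):E
t=4: a0@(3,1):E a1@(3,3):E a2@(0,4):W a3@(3,5):E a4@(3,1):E a5@(2,4):E a6@(2,4):E a7@(2,0):E a8@(3,0):E
t=5: a0@(3,2):E a1@(3,4):E a2@(0,3):W a3@(3,0):E a4@(3,2):E a5@(2,5):E a6@(2,5):E a7@(2,1):E a8@(3,1):E
t=6: a0@(3,3):E a1@(3,5):E a2@(0,2):W a3@(3,1):E a4@(3,3):E a5@(2,0):E a6@(2,0):E a7@(2,2):E a8@(3,2):E
t=7: a0@(3,4):E a1@(3,0):E a2@(0,1):W a3@(3,2):E a4@(3,4):E a5@(2,1):E a6@(2,1):E a7@(2,3):E a8@(3,3):E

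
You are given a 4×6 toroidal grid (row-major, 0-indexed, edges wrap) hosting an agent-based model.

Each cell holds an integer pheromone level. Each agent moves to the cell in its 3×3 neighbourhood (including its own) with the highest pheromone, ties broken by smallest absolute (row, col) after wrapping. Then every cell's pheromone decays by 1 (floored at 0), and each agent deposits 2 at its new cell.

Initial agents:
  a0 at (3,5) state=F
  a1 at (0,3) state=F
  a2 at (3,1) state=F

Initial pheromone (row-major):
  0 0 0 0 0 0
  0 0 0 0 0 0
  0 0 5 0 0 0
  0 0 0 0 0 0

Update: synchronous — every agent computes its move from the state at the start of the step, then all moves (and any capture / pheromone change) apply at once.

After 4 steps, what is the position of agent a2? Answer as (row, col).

t=1: a0@(0,0) a1@(0,2) a2@(2,2) | pheromone: 2 0 2 0 0 0 / 0 0 0 0 0 0 / 0 0 6 0 0 0 / 0 0 0 0 0 0
t=2: a0@(0,0) a1@(0,2) a2@(2,2) | pheromone: 3 0 3 0 0 0 / 0 0 0 0 0 0 / 0 0 7 0 0 0 / 0 0 0 0 0 0
t=3: a0@(0,0) a1@(0,2) a2@(2,2) | pheromone: 4 0 4 0 0 0 / 0 0 0 0 0 0 / 0 0 8 0 0 0 / 0 0 0 0 0 0
t=4: a0@(0,0) a1@(0,2) a2@(2,2) | pheromone: 5 0 5 0 0 0 / 0 0 0 0 0 0 / 0 0 9 0 0 0 / 0 0 0 0 0 0

(2, 2)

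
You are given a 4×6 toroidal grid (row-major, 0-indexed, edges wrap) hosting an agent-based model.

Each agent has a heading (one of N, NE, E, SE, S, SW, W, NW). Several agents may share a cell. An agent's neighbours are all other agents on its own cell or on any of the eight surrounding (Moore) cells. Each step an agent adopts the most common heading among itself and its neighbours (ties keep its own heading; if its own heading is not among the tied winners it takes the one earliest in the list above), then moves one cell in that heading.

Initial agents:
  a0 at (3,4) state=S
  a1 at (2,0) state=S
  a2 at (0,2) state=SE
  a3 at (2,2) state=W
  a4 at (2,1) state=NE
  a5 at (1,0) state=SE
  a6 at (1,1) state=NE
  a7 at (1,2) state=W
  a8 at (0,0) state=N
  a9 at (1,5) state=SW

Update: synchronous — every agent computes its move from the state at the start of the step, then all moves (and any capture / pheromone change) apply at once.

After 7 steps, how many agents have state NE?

10

t=1: a0@(0,4):S a1@(1,1):NE a2@(1,3):SE a3@(2,1):W a4@(1,2):NE a5@(0,1):NE a6@(0,2):NE a7@(1,1):W a8@(3,0):N a9@(2,4):SW
t=2: a0@(1,4):S a1@(0,2):NE a2@(0,4):NE a3@(2,0):W a4@(0,3):NE a5@(3,2):NE a6@(3,3):NE a7@(0,2):NE a8@(2,0):N a9@(3,3):SW
t=3: a0@(0,5):NE a1@(3,3):NE a2@(3,5):NE a3@(2,5):W a4@(3,4):NE a5@(2,3):NE a6@(2,4):NE a7@(3,3):NE a8@(1,0):N a9@(2,4):NE
t=4: a0@(3,0):NE a1@(2,4):NE a2@(2,0):NE a3@(1,0):NE a4@(2,5):NE a5@(1,4):NE a6@(1,5):NE a7@(2,4):NE a8@(0,0):N a9@(1,5):NE
t=5: a0@(2,1):NE a1@(1,5):NE a2@(1,1):NE a3@(0,1):NE a4@(1,0):NE a5@(0,5):NE a6@(0,0):NE a7@(1,5):NE a8@(3,1):NE a9@(0,0):NE
t=6: a0@(1,2):NE a1@(0,0):NE a2@(0,2):NE a3@(3,2):NE a4@(0,1):NE a5@(3,0):NE a6@(3,1):NE a7@(0,0):NE a8@(2,2):NE a9@(3,1):NE
t=7: a0@(0,3):NE a1@(3,1):NE a2@(3,3):NE a3@(2,3):NE a4@(3,2):NE a5@(2,1):NE a6@(2,2):NE a7@(3,1):NE a8@(1,3):NE a9@(2,2):NE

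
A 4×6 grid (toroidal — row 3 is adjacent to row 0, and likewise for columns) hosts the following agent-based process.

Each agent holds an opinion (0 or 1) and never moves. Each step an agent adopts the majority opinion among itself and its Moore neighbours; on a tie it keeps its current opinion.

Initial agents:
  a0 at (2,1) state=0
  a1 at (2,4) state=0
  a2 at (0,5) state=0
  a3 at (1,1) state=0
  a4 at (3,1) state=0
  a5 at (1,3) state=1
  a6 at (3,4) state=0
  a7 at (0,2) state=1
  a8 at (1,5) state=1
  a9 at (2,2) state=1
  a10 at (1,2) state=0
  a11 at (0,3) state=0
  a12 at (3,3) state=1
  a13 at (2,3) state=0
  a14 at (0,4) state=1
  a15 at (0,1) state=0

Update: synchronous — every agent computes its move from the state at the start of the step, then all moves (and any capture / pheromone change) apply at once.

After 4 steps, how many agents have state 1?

0

t=1: a0@(2,1):0 a1@(2,4):0 a2@(0,5):0 a3@(1,1):0 a4@(3,1):0 a5@(1,3):1 a6@(3,4):0 a7@(0,2):0 a8@(1,5):1 a9@(2,2):0 a10@(1,2):0 a11@(0,3):1 a12@(3,3):1 a13@(2,3):0 a14@(0,4):1 a15@(0,1):0
t=2: a0@(2,1):0 a1@(2,4):0 a2@(0,5):0 a3@(1,1):0 a4@(3,1):0 a5@(1,3):0 a6@(3,4):0 a7@(0,2):0 a8@(1,5):1 a9@(2,2):0 a10@(1,2):0 a11@(0,3):1 a12@(3,3):0 a13@(2,3):0 a14@(0,4):1 a15@(0,1):0
t=3: a0@(2,1):0 a1@(2,4):0 a2@(0,5):0 a3@(1,1):0 a4@(3,1):0 a5@(1,3):0 a6@(3,4):0 a7@(0,2):0 a8@(1,5):1 a9@(2,2):0 a10@(1,2):0 a11@(0,3):0 a12@(3,3):0 a13@(2,3):0 a14@(0,4):0 a15@(0,1):0
t=4: a0@(2,1):0 a1@(2,4):0 a2@(0,5):0 a3@(1,1):0 a4@(3,1):0 a5@(1,3):0 a6@(3,4):0 a7@(0,2):0 a8@(1,5):0 a9@(2,2):0 a10@(1,2):0 a11@(0,3):0 a12@(3,3):0 a13@(2,3):0 a14@(0,4):0 a15@(0,1):0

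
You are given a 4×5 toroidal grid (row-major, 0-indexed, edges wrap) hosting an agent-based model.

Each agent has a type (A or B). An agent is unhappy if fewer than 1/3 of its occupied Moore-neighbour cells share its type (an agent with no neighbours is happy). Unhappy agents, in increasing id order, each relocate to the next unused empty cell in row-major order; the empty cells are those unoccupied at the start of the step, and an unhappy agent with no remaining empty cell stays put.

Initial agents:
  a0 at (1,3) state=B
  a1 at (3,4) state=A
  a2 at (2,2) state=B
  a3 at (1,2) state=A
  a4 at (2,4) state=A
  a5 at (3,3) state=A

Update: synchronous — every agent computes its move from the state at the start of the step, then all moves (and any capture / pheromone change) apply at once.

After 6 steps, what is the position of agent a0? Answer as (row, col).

t=1: a0@(1,3):B a1@(3,4):A a2@(2,2):B a3@(0,0):A a4@(2,4):A a5@(3,3):A
t=2: (unchanged — steady state)

(1, 3)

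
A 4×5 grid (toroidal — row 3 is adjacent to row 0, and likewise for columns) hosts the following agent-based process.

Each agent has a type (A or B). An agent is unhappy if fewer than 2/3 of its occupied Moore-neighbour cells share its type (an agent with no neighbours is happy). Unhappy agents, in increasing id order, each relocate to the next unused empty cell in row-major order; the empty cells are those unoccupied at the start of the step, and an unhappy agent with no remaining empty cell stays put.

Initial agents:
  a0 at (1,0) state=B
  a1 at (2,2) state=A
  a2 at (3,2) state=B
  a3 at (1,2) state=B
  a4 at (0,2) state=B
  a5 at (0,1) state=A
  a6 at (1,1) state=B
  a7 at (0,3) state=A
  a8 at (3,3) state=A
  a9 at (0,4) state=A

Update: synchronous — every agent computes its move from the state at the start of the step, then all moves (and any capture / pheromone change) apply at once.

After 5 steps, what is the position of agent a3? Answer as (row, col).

(1, 3)

t=1: a0@(0,0):B a1@(1,3):A a2@(1,4):B a3@(2,0):B a4@(2,1):B a5@(2,3):A a6@(2,4):B a7@(3,0):A a8@(3,1):A a9@(0,4):A
t=2: a0@(0,1):B a1@(0,2):A a2@(0,3):B a3@(1,0):B a4@(1,1):B a5@(1,2):A a6@(2,2):B a7@(3,2):A a8@(3,3):A a9@(3,4):A
t=3: a0@(0,0):B a1@(0,4):A a2@(1,3):B a3@(1,0):B a4@(1,4):B a5@(2,0):A a6@(2,1):B a7@(2,3):A a8@(2,4):A a9@(3,0):A
t=4: a0@(0,1):B a1@(0,2):A a2@(0,3):B a3@(1,1):B a4@(1,2):B a5@(2,2):A a6@(3,1):B a7@(3,2):A a8@(3,3):A a9@(3,4):A
t=5: a0@(0,0):B a1@(0,4):A a2@(1,0):B a3@(1,3):B a4@(1,4):B a5@(2,0):A a6@(2,1):B a7@(2,3):A a8@(3,3):A a9@(2,4):A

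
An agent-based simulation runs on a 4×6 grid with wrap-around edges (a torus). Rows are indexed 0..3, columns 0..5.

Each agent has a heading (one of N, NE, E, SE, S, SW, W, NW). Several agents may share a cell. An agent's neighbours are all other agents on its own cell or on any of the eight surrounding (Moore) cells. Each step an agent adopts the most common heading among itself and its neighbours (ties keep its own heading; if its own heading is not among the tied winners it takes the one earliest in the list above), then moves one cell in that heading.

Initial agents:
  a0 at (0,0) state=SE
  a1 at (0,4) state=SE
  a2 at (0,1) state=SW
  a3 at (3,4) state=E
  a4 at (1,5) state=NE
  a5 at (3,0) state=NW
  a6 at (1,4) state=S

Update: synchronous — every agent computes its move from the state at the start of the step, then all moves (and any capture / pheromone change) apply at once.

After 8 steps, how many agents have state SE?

7

t=1: a0@(1,1):SE a1@(1,5):SE a2@(1,0):SW a3@(3,5):E a4@(2,0):SE a5@(2,5):NW a6@(2,4):S
t=2: a0@(2,2):SE a1@(2,0):SE a2@(2,1):SE a3@(3,0):E a4@(3,1):SE a5@(3,0):SE a6@(3,4):S
t=3: a0@(3,3):SE a1@(3,1):SE a2@(3,2):SE a3@(0,1):SE a4@(0,2):SE a5@(0,1):SE a6@(0,4):S
t=4: a0@(0,4):SE a1@(0,2):SE a2@(0,3):SE a3@(1,2):SE a4@(1,3):SE a5@(1,2):SE a6@(1,4):S
t=5: a0@(1,5):SE a1@(1,3):SE a2@(1,4):SE a3@(2,3):SE a4@(2,4):SE a5@(2,3):SE a6@(2,5):SE
t=6: a0@(2,0):SE a1@(2,4):SE a2@(2,5):SE a3@(3,4):SE a4@(3,5):SE a5@(3,4):SE a6@(3,0):SE
t=7: a0@(3,1):SE a1@(3,5):SE a2@(3,0):SE a3@(0,5):SE a4@(0,0):SE a5@(0,5):SE a6@(0,1):SE
t=8: a0@(0,2):SE a1@(0,0):SE a2@(0,1):SE a3@(1,0):SE a4@(1,1):SE a5@(1,0):SE a6@(1,2):SE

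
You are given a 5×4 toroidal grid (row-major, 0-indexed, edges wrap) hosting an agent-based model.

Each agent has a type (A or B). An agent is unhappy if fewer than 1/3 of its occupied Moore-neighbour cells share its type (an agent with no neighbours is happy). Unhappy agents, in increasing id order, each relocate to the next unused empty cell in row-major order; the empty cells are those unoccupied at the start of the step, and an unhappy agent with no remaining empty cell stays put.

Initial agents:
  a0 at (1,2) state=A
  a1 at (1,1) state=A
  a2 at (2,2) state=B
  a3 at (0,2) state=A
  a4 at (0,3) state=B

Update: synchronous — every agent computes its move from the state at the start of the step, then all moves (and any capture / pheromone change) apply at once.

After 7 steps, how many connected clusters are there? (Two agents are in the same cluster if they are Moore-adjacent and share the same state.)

2

t=1: a0@(1,2):A a1@(1,1):A a2@(0,0):B a3@(0,2):A a4@(0,1):B
t=2: a0@(1,2):A a1@(1,1):A a2@(0,0):B a3@(0,2):A a4@(0,3):B
t=3: (unchanged — steady state)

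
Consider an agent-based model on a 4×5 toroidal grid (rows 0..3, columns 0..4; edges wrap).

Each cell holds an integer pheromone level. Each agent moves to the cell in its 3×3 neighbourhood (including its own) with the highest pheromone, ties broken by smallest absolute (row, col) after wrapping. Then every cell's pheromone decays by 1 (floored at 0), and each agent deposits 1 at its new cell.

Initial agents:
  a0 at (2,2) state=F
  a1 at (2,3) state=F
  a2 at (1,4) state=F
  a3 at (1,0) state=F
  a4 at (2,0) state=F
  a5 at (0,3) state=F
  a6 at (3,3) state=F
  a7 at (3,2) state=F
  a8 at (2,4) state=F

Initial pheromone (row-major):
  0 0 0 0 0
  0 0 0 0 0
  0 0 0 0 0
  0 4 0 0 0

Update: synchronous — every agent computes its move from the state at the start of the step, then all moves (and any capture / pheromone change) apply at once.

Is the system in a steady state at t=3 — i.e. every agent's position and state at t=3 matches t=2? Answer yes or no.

no

t=1: a0@(3,1) a1@(1,2) a2@(0,0) a3@(0,0) a4@(3,1) a5@(0,2) a6@(0,2) a7@(3,1) a8@(1,0) | pheromone: 2 0 2 0 0 / 1 0 1 0 0 / 0 0 0 0 0 / 0 6 0 0 0
t=2: a0@(3,1) a1@(0,2) a2@(3,1) a3@(3,1) a4@(3,1) a5@(3,1) a6@(3,1) a7@(3,1) a8@(0,0) | pheromone: 2 0 2 0 0 / 0 0 0 0 0 / 0 0 0 0 0 / 0 12 0 0 0
t=3: a0@(3,1) a1@(3,1) a2@(3,1) a3@(3,1) a4@(3,1) a5@(3,1) a6@(3,1) a7@(3,1) a8@(3,1) | pheromone: 1 0 1 0 0 / 0 0 0 0 0 / 0 0 0 0 0 / 0 20 0 0 0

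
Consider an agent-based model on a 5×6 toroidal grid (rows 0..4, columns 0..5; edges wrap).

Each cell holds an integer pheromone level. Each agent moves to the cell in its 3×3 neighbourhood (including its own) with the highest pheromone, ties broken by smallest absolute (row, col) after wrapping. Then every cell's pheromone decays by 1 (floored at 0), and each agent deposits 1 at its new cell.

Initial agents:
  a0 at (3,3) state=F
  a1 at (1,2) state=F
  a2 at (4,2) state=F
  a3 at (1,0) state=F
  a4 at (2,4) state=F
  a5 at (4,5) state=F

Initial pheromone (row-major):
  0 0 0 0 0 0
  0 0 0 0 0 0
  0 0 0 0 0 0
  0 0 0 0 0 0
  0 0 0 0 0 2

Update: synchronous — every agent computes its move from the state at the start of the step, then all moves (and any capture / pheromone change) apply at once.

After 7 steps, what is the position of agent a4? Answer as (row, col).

t=1: a0@(2,2) a1@(0,1) a2@(0,1) a3@(0,0) a4@(1,3) a5@(4,5) | pheromone: 1 2 0 0 0 0 / 0 0 0 1 0 0 / 0 0 1 0 0 0 / 0 0 0 0 0 0 / 0 0 0 0 0 2
t=2: a0@(1,3) a1@(0,1) a2@(0,1) a3@(0,1) a4@(1,3) a5@(4,5) | pheromone: 0 4 0 0 0 0 / 0 0 0 2 0 0 / 0 0 0 0 0 0 / 0 0 0 0 0 0 / 0 0 0 0 0 2
t=3: a0@(1,3) a1@(0,1) a2@(0,1) a3@(0,1) a4@(1,3) a5@(4,5) | pheromone: 0 6 0 0 0 0 / 0 0 0 3 0 0 / 0 0 0 0 0 0 / 0 0 0 0 0 0 / 0 0 0 0 0 2
t=4: a0@(1,3) a1@(0,1) a2@(0,1) a3@(0,1) a4@(1,3) a5@(4,5) | pheromone: 0 8 0 0 0 0 / 0 0 0 4 0 0 / 0 0 0 0 0 0 / 0 0 0 0 0 0 / 0 0 0 0 0 2
t=5: a0@(1,3) a1@(0,1) a2@(0,1) a3@(0,1) a4@(1,3) a5@(4,5) | pheromone: 0 10 0 0 0 0 / 0 0 0 5 0 0 / 0 0 0 0 0 0 / 0 0 0 0 0 0 / 0 0 0 0 0 2
t=6: a0@(1,3) a1@(0,1) a2@(0,1) a3@(0,1) a4@(1,3) a5@(4,5) | pheromone: 0 12 0 0 0 0 / 0 0 0 6 0 0 / 0 0 0 0 0 0 / 0 0 0 0 0 0 / 0 0 0 0 0 2
t=7: a0@(1,3) a1@(0,1) a2@(0,1) a3@(0,1) a4@(1,3) a5@(4,5) | pheromone: 0 14 0 0 0 0 / 0 0 0 7 0 0 / 0 0 0 0 0 0 / 0 0 0 0 0 0 / 0 0 0 0 0 2

(1, 3)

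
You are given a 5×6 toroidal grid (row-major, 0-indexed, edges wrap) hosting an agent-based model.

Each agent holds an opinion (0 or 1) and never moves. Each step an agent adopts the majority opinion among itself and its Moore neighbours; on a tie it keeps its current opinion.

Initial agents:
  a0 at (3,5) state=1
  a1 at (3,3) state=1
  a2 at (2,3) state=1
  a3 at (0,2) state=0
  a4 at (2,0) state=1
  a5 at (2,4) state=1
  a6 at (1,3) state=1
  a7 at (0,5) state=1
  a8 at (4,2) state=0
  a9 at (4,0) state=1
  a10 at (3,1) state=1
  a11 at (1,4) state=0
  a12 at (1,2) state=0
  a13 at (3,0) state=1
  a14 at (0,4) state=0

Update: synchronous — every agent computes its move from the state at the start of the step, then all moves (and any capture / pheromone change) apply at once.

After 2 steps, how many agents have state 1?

10

t=1: a0@(3,5):1 a1@(3,3):1 a2@(2,3):1 a3@(0,2):0 a4@(2,0):1 a5@(2,4):1 a6@(1,3):0 a7@(0,5):1 a8@(4,2):0 a9@(4,0):1 a10@(3,1):1 a11@(1,4):1 a12@(1,2):0 a13@(3,0):1 a14@(0,4):0
t=2: (unchanged — steady state)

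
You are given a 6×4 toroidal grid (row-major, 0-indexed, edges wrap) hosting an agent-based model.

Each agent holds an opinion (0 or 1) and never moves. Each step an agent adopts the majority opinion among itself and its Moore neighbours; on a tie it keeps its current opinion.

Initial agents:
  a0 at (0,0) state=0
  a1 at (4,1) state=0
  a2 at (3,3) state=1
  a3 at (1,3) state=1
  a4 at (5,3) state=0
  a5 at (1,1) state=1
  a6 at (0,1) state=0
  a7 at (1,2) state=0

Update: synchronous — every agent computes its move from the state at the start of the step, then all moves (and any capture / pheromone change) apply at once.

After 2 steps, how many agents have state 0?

t=1: a0@(0,0):0 a1@(4,1):0 a2@(3,3):1 a3@(1,3):0 a4@(5,3):0 a5@(1,1):0 a6@(0,1):0 a7@(1,2):0
t=2: (unchanged — steady state)

7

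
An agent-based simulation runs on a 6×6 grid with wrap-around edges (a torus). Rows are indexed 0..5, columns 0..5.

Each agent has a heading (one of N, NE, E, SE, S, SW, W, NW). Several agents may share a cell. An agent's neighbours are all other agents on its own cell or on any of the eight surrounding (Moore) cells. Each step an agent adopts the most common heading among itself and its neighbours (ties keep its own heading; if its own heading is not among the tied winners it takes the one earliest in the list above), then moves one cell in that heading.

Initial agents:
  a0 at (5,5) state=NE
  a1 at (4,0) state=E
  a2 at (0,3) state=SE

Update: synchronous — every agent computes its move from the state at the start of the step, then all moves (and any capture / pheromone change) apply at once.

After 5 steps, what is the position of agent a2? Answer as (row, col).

(5, 2)

t=1: a0@(4,0):NE a1@(4,1):E a2@(1,4):SE
t=2: a0@(3,1):NE a1@(4,2):E a2@(2,5):SE
t=3: a0@(2,2):NE a1@(4,3):E a2@(3,0):SE
t=4: a0@(1,3):NE a1@(4,4):E a2@(4,1):SE
t=5: a0@(0,4):NE a1@(4,5):E a2@(5,2):SE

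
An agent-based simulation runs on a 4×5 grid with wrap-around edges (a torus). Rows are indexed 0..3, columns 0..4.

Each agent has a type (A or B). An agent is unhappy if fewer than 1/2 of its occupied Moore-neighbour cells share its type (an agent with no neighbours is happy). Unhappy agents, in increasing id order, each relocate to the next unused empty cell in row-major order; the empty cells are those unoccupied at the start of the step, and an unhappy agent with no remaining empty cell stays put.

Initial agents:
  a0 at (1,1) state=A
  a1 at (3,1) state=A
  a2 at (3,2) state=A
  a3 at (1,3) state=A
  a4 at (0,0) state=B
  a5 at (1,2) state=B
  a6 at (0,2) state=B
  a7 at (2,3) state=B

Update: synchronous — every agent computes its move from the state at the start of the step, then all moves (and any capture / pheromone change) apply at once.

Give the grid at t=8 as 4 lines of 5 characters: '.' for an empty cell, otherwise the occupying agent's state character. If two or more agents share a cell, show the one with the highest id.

A.AAA
BB...
BB...
.....

t=1: a0@(0,1):A a1@(0,3):A a2@(0,4):A a3@(1,0):A a4@(1,4):B a5@(1,2):B a6@(2,0):B a7@(2,1):B
t=2: a0@(0,1):A a1@(0,0):A a2@(0,4):A a3@(0,2):A a4@(1,1):B a5@(1,3):B a6@(2,0):B a7@(2,1):B
t=3: a0@(0,1):A a1@(0,0):A a2@(0,4):A a3@(0,3):A a4@(1,0):B a5@(1,2):B a6@(2,0):B a7@(2,1):B
t=4: a0@(0,2):A a1@(0,0):A a2@(0,4):A a3@(0,3):A a4@(1,1):B a5@(1,3):B a6@(2,0):B a7@(2,1):B
t=5: a0@(0,1):A a1@(0,0):A a2@(0,4):A a3@(0,3):A a4@(1,1):B a5@(1,0):B a6@(2,0):B a7@(2,1):B
t=6: a0@(0,2):A a1@(0,0):A a2@(0,4):A a3@(0,3):A a4@(1,1):B a5@(1,0):B a6@(2,0):B a7@(2,1):B
t=7: a0@(0,2):A a1@(0,1):A a2@(0,4):A a3@(0,3):A a4@(1,1):B a5@(1,0):B a6@(2,0):B a7@(2,1):B
t=8: a0@(0,2):A a1@(0,0):A a2@(0,4):A a3@(0,3):A a4@(1,1):B a5@(1,0):B a6@(2,0):B a7@(2,1):B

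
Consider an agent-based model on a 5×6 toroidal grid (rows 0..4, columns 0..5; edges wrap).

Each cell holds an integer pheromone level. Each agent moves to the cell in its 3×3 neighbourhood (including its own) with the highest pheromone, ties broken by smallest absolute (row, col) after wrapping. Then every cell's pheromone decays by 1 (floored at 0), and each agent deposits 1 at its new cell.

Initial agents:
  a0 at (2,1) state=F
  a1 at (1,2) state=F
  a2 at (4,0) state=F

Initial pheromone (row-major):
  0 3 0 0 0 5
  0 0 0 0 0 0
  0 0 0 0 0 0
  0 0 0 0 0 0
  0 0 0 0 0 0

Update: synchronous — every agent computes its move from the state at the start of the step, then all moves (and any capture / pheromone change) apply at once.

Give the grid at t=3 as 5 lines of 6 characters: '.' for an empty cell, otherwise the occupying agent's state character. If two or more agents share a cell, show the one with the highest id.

t=1: a0@(1,0) a1@(0,1) a2@(0,5) | pheromone: 0 3 0 0 0 5 / 1 0 0 0 0 0 / 0 0 0 0 0 0 / 0 0 0 0 0 0 / 0 0 0 0 0 0
t=2: a0@(0,5) a1@(0,1) a2@(0,5) | pheromone: 0 3 0 0 0 6 / 0 0 0 0 0 0 / 0 0 0 0 0 0 / 0 0 0 0 0 0 / 0 0 0 0 0 0
t=3: a0@(0,5) a1@(0,1) a2@(0,5) | pheromone: 0 3 0 0 0 7 / 0 0 0 0 0 0 / 0 0 0 0 0 0 / 0 0 0 0 0 0 / 0 0 0 0 0 0

.F...F
......
......
......
......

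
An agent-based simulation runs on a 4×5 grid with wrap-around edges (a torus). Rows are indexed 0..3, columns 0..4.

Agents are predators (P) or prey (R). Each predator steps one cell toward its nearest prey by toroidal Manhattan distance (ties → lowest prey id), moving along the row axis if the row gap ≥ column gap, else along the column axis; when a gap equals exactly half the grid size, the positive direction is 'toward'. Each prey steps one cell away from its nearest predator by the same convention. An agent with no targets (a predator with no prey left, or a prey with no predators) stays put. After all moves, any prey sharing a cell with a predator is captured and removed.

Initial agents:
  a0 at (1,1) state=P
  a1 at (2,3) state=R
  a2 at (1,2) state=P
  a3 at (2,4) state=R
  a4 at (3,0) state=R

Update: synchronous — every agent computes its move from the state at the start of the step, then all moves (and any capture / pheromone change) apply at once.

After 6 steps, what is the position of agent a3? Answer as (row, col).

(2, 3)

t=1: a0@(1,2):P a1@(3,3):R a2@(2,2):P a3@(2,3):R a4@(2,0):R
t=2: a0@(2,2):P a1@(0,3):R a2@(2,3):P a3@(2,4):R a4@(2,4):R
t=3: a0@(2,3):P a1@(3,3):R a2@(2,4):P a3@(2,0):R a4@(2,0):R
t=4: a0@(3,3):P a1@(0,3):R a2@(2,0):P a3@(2,1):R a4@(2,1):R
t=5: a0@(0,3):P a1@(1,3):R a2@(2,1):P a3@(2,2):R a4@(2,2):R
t=6: a0@(1,3):P a1@(2,3):R a2@(2,2):P a3@(2,3):R a4@(2,3):R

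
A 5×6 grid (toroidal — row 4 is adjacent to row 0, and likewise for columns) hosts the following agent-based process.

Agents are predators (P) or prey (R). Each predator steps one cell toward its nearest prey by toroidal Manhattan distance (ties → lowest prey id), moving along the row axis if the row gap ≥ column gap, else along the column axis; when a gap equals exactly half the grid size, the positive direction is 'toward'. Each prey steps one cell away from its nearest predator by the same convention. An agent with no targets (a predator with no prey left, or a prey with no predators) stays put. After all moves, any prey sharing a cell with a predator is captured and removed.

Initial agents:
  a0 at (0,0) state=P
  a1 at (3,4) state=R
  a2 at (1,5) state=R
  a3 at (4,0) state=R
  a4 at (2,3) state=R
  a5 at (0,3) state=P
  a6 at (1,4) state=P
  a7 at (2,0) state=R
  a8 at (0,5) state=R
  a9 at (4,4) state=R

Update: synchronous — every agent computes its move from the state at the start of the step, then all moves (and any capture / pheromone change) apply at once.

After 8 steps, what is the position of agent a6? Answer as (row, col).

t=1: a0@(4,0):P a1@(4,4):R a2@(1,0):R a3@(3,0):R a4@(3,3):R a5@(1,3):P a6@(1,5):P a7@(3,0):R a8@(0,4):R a9@(3,4):R
t=2: a0@(3,0):P a1@(4,3):R a2@(1,1):R a3@(2,0):R a4@(4,3):R a5@(2,3):P a6@(1,0):P a7@(2,0):R a8@(4,4):R a9@(3,3):R
t=3: a0@(2,0):P a1@(0,3):R a2@(1,2):R a3@(1,0):R a4@(0,3):R a5@(3,3):P a6@(1,1):P a7@(1,0):R a8@(4,3):R a9@(4,3):R
t=4: a0@(1,0):P a1@(1,3):R a2@(1,3):R a3@(0,0):R a4@(1,3):R a5@(4,3):P a6@(1,2):P a7@(0,0):R a8@(0,3):R a9@(0,3):R
t=5: a0@(0,0):P a1@(1,4):R a2@(1,4):R a3@(4,0):R a4@(1,4):R a5@(0,3):P a6@(1,3):P a7@(4,0):R
t=6: a0@(4,0):P a1@(1,5):R a2@(1,5):R a3@(3,0):R a4@(1,5):R a5@(1,3):P a6@(1,4):P a7@(3,0):R
t=7: a0@(3,0):P a1@(1,0):R a2@(1,0):R a3@(2,0):R a4@(1,0):R a5@(1,4):P a6@(1,5):P a7@(2,0):R
t=8: a0@(2,0):P a1@(1,1):R a2@(1,1):R a4@(1,1):R a5@(1,5):P a6@(1,0):P

(1, 0)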